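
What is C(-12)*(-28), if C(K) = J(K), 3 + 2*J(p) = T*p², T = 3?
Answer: -6006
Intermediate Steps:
J(p) = -3/2 + 3*p²/2 (J(p) = -3/2 + (3*p²)/2 = -3/2 + 3*p²/2)
C(K) = -3/2 + 3*K²/2
C(-12)*(-28) = (-3/2 + (3/2)*(-12)²)*(-28) = (-3/2 + (3/2)*144)*(-28) = (-3/2 + 216)*(-28) = (429/2)*(-28) = -6006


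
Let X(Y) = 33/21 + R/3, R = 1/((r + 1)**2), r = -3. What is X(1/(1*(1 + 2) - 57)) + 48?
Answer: 4171/84 ≈ 49.655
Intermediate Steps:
R = 1/4 (R = 1/((-3 + 1)**2) = 1/((-2)**2) = 1/4 ≈ 0.25000)
X(Y) = 139/84 (X(Y) = 33/21 + (1/4)/3 = 33*(1/21) + (1/4)*(1/3) = 11/7 + 1/12 = 139/84)
X(1/(1*(1 + 2) - 57)) + 48 = 139/84 + 48 = 4171/84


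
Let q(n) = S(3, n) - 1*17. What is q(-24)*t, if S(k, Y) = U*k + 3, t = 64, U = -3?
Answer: -1472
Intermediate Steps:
S(k, Y) = 3 - 3*k (S(k, Y) = -3*k + 3 = 3 - 3*k)
q(n) = -23 (q(n) = (3 - 3*3) - 1*17 = (3 - 9) - 17 = -6 - 17 = -23)
q(-24)*t = -23*64 = -1472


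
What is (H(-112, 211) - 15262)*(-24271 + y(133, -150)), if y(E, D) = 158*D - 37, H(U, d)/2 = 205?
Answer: 713014816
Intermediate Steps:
H(U, d) = 410 (H(U, d) = 2*205 = 410)
y(E, D) = -37 + 158*D
(H(-112, 211) - 15262)*(-24271 + y(133, -150)) = (410 - 15262)*(-24271 + (-37 + 158*(-150))) = -14852*(-24271 + (-37 - 23700)) = -14852*(-24271 - 23737) = -14852*(-48008) = 713014816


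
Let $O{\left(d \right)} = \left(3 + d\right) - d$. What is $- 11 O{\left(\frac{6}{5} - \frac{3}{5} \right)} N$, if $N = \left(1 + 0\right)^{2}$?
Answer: $-33$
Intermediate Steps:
$O{\left(d \right)} = 3$
$N = 1$ ($N = 1^{2} = 1$)
$- 11 O{\left(\frac{6}{5} - \frac{3}{5} \right)} N = \left(-11\right) 3 \cdot 1 = \left(-33\right) 1 = -33$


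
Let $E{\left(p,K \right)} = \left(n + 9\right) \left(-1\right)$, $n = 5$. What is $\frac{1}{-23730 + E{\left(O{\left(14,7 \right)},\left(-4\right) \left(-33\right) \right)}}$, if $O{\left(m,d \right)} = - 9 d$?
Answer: $- \frac{1}{23744} \approx -4.2116 \cdot 10^{-5}$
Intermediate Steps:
$E{\left(p,K \right)} = -14$ ($E{\left(p,K \right)} = \left(5 + 9\right) \left(-1\right) = 14 \left(-1\right) = -14$)
$\frac{1}{-23730 + E{\left(O{\left(14,7 \right)},\left(-4\right) \left(-33\right) \right)}} = \frac{1}{-23730 - 14} = \frac{1}{-23744} = - \frac{1}{23744}$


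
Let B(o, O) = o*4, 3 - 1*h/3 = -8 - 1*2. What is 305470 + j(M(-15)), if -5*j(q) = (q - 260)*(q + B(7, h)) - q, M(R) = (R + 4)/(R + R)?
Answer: 1381243769/4500 ≈ 3.0694e+5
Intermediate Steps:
M(R) = (4 + R)/(2*R) (M(R) = (4 + R)/((2*R)) = (4 + R)*(1/(2*R)) = (4 + R)/(2*R))
h = 39 (h = 9 - 3*(-8 - 1*2) = 9 - 3*(-8 - 2) = 9 - 3*(-10) = 9 + 30 = 39)
B(o, O) = 4*o
j(q) = q/5 - (-260 + q)*(28 + q)/5 (j(q) = -((q - 260)*(q + 4*7) - q)/5 = -((-260 + q)*(q + 28) - q)/5 = -((-260 + q)*(28 + q) - q)/5 = -(-q + (-260 + q)*(28 + q))/5 = q/5 - (-260 + q)*(28 + q)/5)
305470 + j(M(-15)) = 305470 + (1456 - (4 - 15)²/900/5 + 233*((½)*(4 - 15)/(-15))/5) = 305470 + (1456 - ((½)*(-1/15)*(-11))²/5 + 233*((½)*(-1/15)*(-11))/5) = 305470 + (1456 - (11/30)²/5 + (233/5)*(11/30)) = 305470 + (1456 - ⅕*121/900 + 2563/150) = 305470 + (1456 - 121/4500 + 2563/150) = 305470 + 6628769/4500 = 1381243769/4500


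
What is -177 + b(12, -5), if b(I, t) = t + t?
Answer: -187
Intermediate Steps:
b(I, t) = 2*t
-177 + b(12, -5) = -177 + 2*(-5) = -177 - 10 = -187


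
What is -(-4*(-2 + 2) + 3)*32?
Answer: -96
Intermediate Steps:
-(-4*(-2 + 2) + 3)*32 = -(-4*0 + 3)*32 = -(0 + 3)*32 = -1*3*32 = -3*32 = -96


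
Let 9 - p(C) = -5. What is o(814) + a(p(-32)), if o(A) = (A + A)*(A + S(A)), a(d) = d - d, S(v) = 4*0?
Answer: 1325192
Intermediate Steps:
S(v) = 0
p(C) = 14 (p(C) = 9 - 1*(-5) = 9 + 5 = 14)
a(d) = 0
o(A) = 2*A² (o(A) = (A + A)*(A + 0) = (2*A)*A = 2*A²)
o(814) + a(p(-32)) = 2*814² + 0 = 2*662596 + 0 = 1325192 + 0 = 1325192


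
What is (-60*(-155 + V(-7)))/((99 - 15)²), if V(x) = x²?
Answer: 265/294 ≈ 0.90136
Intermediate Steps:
(-60*(-155 + V(-7)))/((99 - 15)²) = (-60*(-155 + (-7)²))/((99 - 15)²) = (-60*(-155 + 49))/(84²) = -60*(-106)/7056 = 6360*(1/7056) = 265/294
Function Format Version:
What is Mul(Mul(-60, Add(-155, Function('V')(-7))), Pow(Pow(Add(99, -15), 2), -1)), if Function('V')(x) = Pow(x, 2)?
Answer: Rational(265, 294) ≈ 0.90136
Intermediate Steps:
Mul(Mul(-60, Add(-155, Function('V')(-7))), Pow(Pow(Add(99, -15), 2), -1)) = Mul(Mul(-60, Add(-155, Pow(-7, 2))), Pow(Pow(Add(99, -15), 2), -1)) = Mul(Mul(-60, Add(-155, 49)), Pow(Pow(84, 2), -1)) = Mul(Mul(-60, -106), Pow(7056, -1)) = Mul(6360, Rational(1, 7056)) = Rational(265, 294)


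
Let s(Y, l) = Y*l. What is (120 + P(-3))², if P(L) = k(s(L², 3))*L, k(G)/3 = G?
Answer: 15129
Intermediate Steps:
k(G) = 3*G
P(L) = 9*L³ (P(L) = (3*(L²*3))*L = (3*(3*L²))*L = (9*L²)*L = 9*L³)
(120 + P(-3))² = (120 + 9*(-3)³)² = (120 + 9*(-27))² = (120 - 243)² = (-123)² = 15129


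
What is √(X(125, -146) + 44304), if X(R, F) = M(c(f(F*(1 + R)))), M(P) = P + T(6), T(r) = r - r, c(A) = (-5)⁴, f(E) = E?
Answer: √44929 ≈ 211.96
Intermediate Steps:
c(A) = 625
T(r) = 0
M(P) = P (M(P) = P + 0 = P)
X(R, F) = 625
√(X(125, -146) + 44304) = √(625 + 44304) = √44929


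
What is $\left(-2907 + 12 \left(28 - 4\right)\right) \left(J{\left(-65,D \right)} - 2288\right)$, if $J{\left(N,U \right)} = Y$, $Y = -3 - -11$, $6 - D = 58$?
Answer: $5971320$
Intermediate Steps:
$D = -52$ ($D = 6 - 58 = -52$)
$Y = 8$ ($Y = -3 + 11 = 8$)
$J{\left(N,U \right)} = 8$
$\left(-2907 + 12 \left(28 - 4\right)\right) \left(J{\left(-65,D \right)} - 2288\right) = \left(-2907 + 12 \left(28 - 4\right)\right) \left(8 - 2288\right) = \left(-2907 + 12 \cdot 24\right) \left(-2280\right) = \left(-2907 + 288\right) \left(-2280\right) = \left(-2619\right) \left(-2280\right) = 5971320$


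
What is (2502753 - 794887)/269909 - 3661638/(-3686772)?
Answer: 1214136933249/165848823958 ≈ 7.3207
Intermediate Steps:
(2502753 - 794887)/269909 - 3661638/(-3686772) = 1707866*(1/269909) - 3661638*(-1/3686772) = 1707866/269909 + 610273/614462 = 1214136933249/165848823958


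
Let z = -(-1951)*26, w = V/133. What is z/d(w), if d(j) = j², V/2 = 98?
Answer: 9156043/392 ≈ 23357.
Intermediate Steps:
V = 196 (V = 2*98 = 196)
w = 28/19 (w = 196/133 = 196*(1/133) = 28/19 ≈ 1.4737)
z = 50726 (z = -1*(-50726) = 50726)
z/d(w) = 50726/((28/19)²) = 50726/(784/361) = 50726*(361/784) = 9156043/392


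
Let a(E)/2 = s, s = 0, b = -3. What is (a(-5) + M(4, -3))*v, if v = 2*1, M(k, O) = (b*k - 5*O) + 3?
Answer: 12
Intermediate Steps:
M(k, O) = 3 - 5*O - 3*k (M(k, O) = (-3*k - 5*O) + 3 = (-5*O - 3*k) + 3 = 3 - 5*O - 3*k)
v = 2
a(E) = 0 (a(E) = 2*0 = 0)
(a(-5) + M(4, -3))*v = (0 + (3 - 5*(-3) - 3*4))*2 = (0 + (3 + 15 - 12))*2 = (0 + 6)*2 = 6*2 = 12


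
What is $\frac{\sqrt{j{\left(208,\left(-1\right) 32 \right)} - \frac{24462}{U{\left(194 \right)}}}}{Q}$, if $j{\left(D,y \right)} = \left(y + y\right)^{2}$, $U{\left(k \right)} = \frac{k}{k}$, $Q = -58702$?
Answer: $- \frac{i \sqrt{20366}}{58702} \approx - 0.0024311 i$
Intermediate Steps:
$U{\left(k \right)} = 1$
$j{\left(D,y \right)} = 4 y^{2}$ ($j{\left(D,y \right)} = \left(2 y\right)^{2} = 4 y^{2}$)
$\frac{\sqrt{j{\left(208,\left(-1\right) 32 \right)} - \frac{24462}{U{\left(194 \right)}}}}{Q} = \frac{\sqrt{4 \left(\left(-1\right) 32\right)^{2} - \frac{24462}{1}}}{-58702} = \sqrt{4 \left(-32\right)^{2} - 24462} \left(- \frac{1}{58702}\right) = \sqrt{4 \cdot 1024 - 24462} \left(- \frac{1}{58702}\right) = \sqrt{4096 - 24462} \left(- \frac{1}{58702}\right) = \sqrt{-20366} \left(- \frac{1}{58702}\right) = i \sqrt{20366} \left(- \frac{1}{58702}\right) = - \frac{i \sqrt{20366}}{58702}$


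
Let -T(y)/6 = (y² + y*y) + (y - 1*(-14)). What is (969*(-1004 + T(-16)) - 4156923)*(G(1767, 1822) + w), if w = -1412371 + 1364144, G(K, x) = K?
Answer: 376090865940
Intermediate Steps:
T(y) = -84 - 12*y² - 6*y (T(y) = -6*((y² + y*y) + (y - 1*(-14))) = -6*((y² + y²) + (y + 14)) = -6*(2*y² + (14 + y)) = -6*(14 + y + 2*y²) = -84 - 12*y² - 6*y)
w = -48227
(969*(-1004 + T(-16)) - 4156923)*(G(1767, 1822) + w) = (969*(-1004 + (-84 - 12*(-16)² - 6*(-16))) - 4156923)*(1767 - 48227) = (969*(-1004 + (-84 - 12*256 + 96)) - 4156923)*(-46460) = (969*(-1004 + (-84 - 3072 + 96)) - 4156923)*(-46460) = (969*(-1004 - 3060) - 4156923)*(-46460) = (969*(-4064) - 4156923)*(-46460) = (-3938016 - 4156923)*(-46460) = -8094939*(-46460) = 376090865940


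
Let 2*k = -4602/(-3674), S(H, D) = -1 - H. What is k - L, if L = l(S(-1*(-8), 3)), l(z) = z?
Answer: 35367/3674 ≈ 9.6263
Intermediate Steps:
L = -9 (L = -1 - (-1)*(-8) = -1 - 1*8 = -1 - 8 = -9)
k = 2301/3674 (k = (-4602/(-3674))/2 = (-4602*(-1/3674))/2 = (1/2)*(2301/1837) = 2301/3674 ≈ 0.62629)
k - L = 2301/3674 - 1*(-9) = 2301/3674 + 9 = 35367/3674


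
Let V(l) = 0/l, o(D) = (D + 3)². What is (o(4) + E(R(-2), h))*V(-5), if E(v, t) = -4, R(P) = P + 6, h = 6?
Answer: 0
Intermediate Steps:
o(D) = (3 + D)²
V(l) = 0
R(P) = 6 + P
(o(4) + E(R(-2), h))*V(-5) = ((3 + 4)² - 4)*0 = (7² - 4)*0 = (49 - 4)*0 = 45*0 = 0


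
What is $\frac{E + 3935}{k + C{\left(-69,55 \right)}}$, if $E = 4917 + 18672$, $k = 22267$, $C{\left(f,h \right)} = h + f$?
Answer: $\frac{3932}{3179} \approx 1.2369$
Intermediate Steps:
$C{\left(f,h \right)} = f + h$
$E = 23589$
$\frac{E + 3935}{k + C{\left(-69,55 \right)}} = \frac{23589 + 3935}{22267 + \left(-69 + 55\right)} = \frac{27524}{22267 - 14} = \frac{27524}{22253} = 27524 \cdot \frac{1}{22253} = \frac{3932}{3179}$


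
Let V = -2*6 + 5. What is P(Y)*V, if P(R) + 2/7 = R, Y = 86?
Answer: -600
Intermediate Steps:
P(R) = -2/7 + R
V = -7 (V = -12 + 5 = -7)
P(Y)*V = (-2/7 + 86)*(-7) = (600/7)*(-7) = -600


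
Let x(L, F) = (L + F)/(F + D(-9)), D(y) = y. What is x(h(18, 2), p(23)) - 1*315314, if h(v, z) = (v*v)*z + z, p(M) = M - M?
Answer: -2838476/9 ≈ -3.1539e+5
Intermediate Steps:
p(M) = 0
h(v, z) = z + z*v² (h(v, z) = v²*z + z = z*v² + z = z + z*v²)
x(L, F) = (F + L)/(-9 + F) (x(L, F) = (L + F)/(F - 9) = (F + L)/(-9 + F))
x(h(18, 2), p(23)) - 1*315314 = (0 + 2*(1 + 18²))/(-9 + 0) - 1*315314 = (0 + 2*(1 + 324))/(-9) - 315314 = -(0 + 2*325)/9 - 315314 = -(0 + 650)/9 - 315314 = -⅑*650 - 315314 = -650/9 - 315314 = -2838476/9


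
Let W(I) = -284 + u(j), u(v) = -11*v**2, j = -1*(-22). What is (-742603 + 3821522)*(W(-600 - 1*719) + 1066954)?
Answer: 3267798364974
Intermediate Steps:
j = 22
W(I) = -5608 (W(I) = -284 - 11*22**2 = -284 - 11*484 = -284 - 5324 = -5608)
(-742603 + 3821522)*(W(-600 - 1*719) + 1066954) = (-742603 + 3821522)*(-5608 + 1066954) = 3078919*1061346 = 3267798364974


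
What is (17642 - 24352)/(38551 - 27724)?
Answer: -6710/10827 ≈ -0.61975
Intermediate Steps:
(17642 - 24352)/(38551 - 27724) = -6710/10827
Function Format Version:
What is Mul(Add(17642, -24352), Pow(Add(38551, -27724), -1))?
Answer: Rational(-6710, 10827) ≈ -0.61975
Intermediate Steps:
Mul(Add(17642, -24352), Pow(Add(38551, -27724), -1)) = Mul(-6710, Pow(10827, -1)) = Mul(-6710, Rational(1, 10827)) = Rational(-6710, 10827)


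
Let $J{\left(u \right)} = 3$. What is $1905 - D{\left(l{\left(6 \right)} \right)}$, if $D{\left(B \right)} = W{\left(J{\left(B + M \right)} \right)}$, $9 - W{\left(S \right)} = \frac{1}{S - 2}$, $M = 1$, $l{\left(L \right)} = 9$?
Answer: $1897$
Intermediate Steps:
$W{\left(S \right)} = 9 - \frac{1}{-2 + S}$ ($W{\left(S \right)} = 9 - \frac{1}{S - 2} = 9 - \frac{1}{-2 + S}$)
$D{\left(B \right)} = 8$ ($D{\left(B \right)} = \frac{-19 + 9 \cdot 3}{-2 + 3} = \frac{-19 + 27}{1} = 1 \cdot 8 = 8$)
$1905 - D{\left(l{\left(6 \right)} \right)} = 1905 - 8 = 1897$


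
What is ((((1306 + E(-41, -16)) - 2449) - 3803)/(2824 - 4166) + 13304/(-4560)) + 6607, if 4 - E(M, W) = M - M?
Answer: 2527271887/382470 ≈ 6607.8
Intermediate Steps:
E(M, W) = 4 (E(M, W) = 4 - (M - M) = 4 - 1*0 = 4 + 0 = 4)
((((1306 + E(-41, -16)) - 2449) - 3803)/(2824 - 4166) + 13304/(-4560)) + 6607 = ((((1306 + 4) - 2449) - 3803)/(2824 - 4166) + 13304/(-4560)) + 6607 = (((1310 - 2449) - 3803)/(-1342) + 13304*(-1/4560)) + 6607 = ((-1139 - 3803)*(-1/1342) - 1663/570) + 6607 = (-4942*(-1/1342) - 1663/570) + 6607 = (2471/671 - 1663/570) + 6607 = 292597/382470 + 6607 = 2527271887/382470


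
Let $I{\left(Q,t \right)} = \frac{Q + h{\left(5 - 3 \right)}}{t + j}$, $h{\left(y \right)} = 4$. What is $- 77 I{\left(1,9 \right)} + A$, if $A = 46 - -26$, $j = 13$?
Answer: $\frac{109}{2} \approx 54.5$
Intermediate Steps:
$I{\left(Q,t \right)} = \frac{4 + Q}{13 + t}$ ($I{\left(Q,t \right)} = \frac{Q + 4}{t + 13} = \frac{4 + Q}{13 + t}$)
$A = 72$ ($A = 46 + 26 = 72$)
$- 77 I{\left(1,9 \right)} + A = - 77 \frac{4 + 1}{13 + 9} + 72 = - 77 \cdot \frac{1}{22} \cdot 5 + 72 = \left(-77\right) \frac{5}{22} + 72 = - \frac{35}{2} + 72 = \frac{109}{2}$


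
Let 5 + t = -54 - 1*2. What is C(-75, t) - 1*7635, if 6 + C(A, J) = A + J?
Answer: -7777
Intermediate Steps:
t = -61 (t = -5 + (-54 - 1*2) = -5 + (-54 - 2) = -5 - 56 = -61)
C(A, J) = -6 + A + J (C(A, J) = -6 + (A + J) = -6 + A + J)
C(-75, t) - 1*7635 = (-6 - 75 - 61) - 1*7635 = -142 - 7635 = -7777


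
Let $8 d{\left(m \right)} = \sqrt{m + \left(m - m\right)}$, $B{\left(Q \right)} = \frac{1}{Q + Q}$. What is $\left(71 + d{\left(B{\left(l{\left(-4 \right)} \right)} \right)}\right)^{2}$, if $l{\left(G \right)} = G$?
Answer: $\frac{\left(2272 + i \sqrt{2}\right)^{2}}{1024} \approx 5041.0 + 6.2756 i$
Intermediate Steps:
$B{\left(Q \right)} = \frac{1}{2 Q}$
$d{\left(m \right)} = \frac{\sqrt{m}}{8}$ ($d{\left(m \right)} = \frac{\sqrt{m + \left(m - m\right)}}{8} = \frac{\sqrt{m + 0}}{8} = \frac{\sqrt{m}}{8}$)
$\left(71 + d{\left(B{\left(l{\left(-4 \right)} \right)} \right)}\right)^{2} = \left(71 + \frac{\sqrt{\frac{1}{2 \left(-4\right)}}}{8}\right)^{2} = \left(71 + \frac{\sqrt{\frac{1}{2} \left(- \frac{1}{4}\right)}}{8}\right)^{2} = \left(71 + \frac{\sqrt{- \frac{1}{8}}}{8}\right)^{2} = \left(71 + \frac{\frac{1}{4} i \sqrt{2}}{8}\right)^{2} = \left(71 + \frac{i \sqrt{2}}{32}\right)^{2}$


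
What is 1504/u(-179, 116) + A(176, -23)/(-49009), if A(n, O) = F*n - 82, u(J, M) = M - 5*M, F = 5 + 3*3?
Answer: -4675924/1421261 ≈ -3.2900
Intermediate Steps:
F = 14 (F = 5 + 9 = 14)
u(J, M) = -4*M
A(n, O) = -82 + 14*n (A(n, O) = 14*n - 82 = -82 + 14*n)
1504/u(-179, 116) + A(176, -23)/(-49009) = 1504/((-4*116)) + (-82 + 14*176)/(-49009) = 1504/(-464) + (-82 + 2464)*(-1/49009) = 1504*(-1/464) + 2382*(-1/49009) = -94/29 - 2382/49009 = -4675924/1421261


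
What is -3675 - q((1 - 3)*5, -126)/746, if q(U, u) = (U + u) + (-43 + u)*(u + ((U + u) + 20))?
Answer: -1391156/373 ≈ -3729.6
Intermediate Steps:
q(U, u) = U + u + (-43 + u)*(20 + U + 2*u) (q(U, u) = (U + u) + (-43 + u)*(u + (20 + U + u)) = (U + u) + (-43 + u)*(20 + U + 2*u) = U + u + (-43 + u)*(20 + U + 2*u))
-3675 - q((1 - 3)*5, -126)/746 = -3675 - (-860 - 65*(-126) - 42*(1 - 3)*5 + 2*(-126)**2 + ((1 - 3)*5)*(-126))/746 = -3675 - (-860 + 8190 - (-84)*5 + 2*15876 - 2*5*(-126))/746 = -3675 - (-860 + 8190 - 42*(-10) + 31752 - 10*(-126))/746 = -3675 - (-860 + 8190 + 420 + 31752 + 1260)/746 = -3675 - 40762/746 = -3675 - 1*20381/373 = -3675 - 20381/373 = -1391156/373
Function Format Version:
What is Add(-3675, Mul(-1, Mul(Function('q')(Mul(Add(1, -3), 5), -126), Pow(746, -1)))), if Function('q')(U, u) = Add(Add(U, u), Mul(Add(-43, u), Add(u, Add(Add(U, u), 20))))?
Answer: Rational(-1391156, 373) ≈ -3729.6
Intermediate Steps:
Function('q')(U, u) = Add(U, u, Mul(Add(-43, u), Add(20, U, Mul(2, u)))) (Function('q')(U, u) = Add(Add(U, u), Mul(Add(-43, u), Add(u, Add(20, U, u)))) = Add(Add(U, u), Mul(Add(-43, u), Add(20, U, Mul(2, u)))) = Add(U, u, Mul(Add(-43, u), Add(20, U, Mul(2, u)))))
Add(-3675, Mul(-1, Mul(Function('q')(Mul(Add(1, -3), 5), -126), Pow(746, -1)))) = Add(-3675, Mul(-1, Mul(Add(-860, Mul(-65, -126), Mul(-42, Mul(Add(1, -3), 5)), Mul(2, Pow(-126, 2)), Mul(Mul(Add(1, -3), 5), -126)), Pow(746, -1)))) = Add(-3675, Mul(-1, Mul(Add(-860, 8190, Mul(-42, Mul(-2, 5)), Mul(2, 15876), Mul(Mul(-2, 5), -126)), Rational(1, 746)))) = Add(-3675, Mul(-1, Mul(Add(-860, 8190, Mul(-42, -10), 31752, Mul(-10, -126)), Rational(1, 746)))) = Add(-3675, Mul(-1, Mul(Add(-860, 8190, 420, 31752, 1260), Rational(1, 746)))) = Add(-3675, Mul(-1, Mul(40762, Rational(1, 746)))) = Add(-3675, Mul(-1, Rational(20381, 373))) = Add(-3675, Rational(-20381, 373)) = Rational(-1391156, 373)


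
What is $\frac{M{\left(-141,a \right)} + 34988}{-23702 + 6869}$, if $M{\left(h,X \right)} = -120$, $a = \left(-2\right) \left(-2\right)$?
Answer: $- \frac{34868}{16833} \approx -2.0714$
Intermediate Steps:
$a = 4$
$\frac{M{\left(-141,a \right)} + 34988}{-23702 + 6869} = \frac{-120 + 34988}{-23702 + 6869} = \frac{34868}{-16833} = 34868 \left(- \frac{1}{16833}\right) = - \frac{34868}{16833}$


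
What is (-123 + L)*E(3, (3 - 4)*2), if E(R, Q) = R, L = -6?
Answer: -387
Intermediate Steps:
(-123 + L)*E(3, (3 - 4)*2) = (-123 - 6)*3 = -129*3 = -387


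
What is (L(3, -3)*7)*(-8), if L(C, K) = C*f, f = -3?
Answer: 504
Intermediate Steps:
L(C, K) = -3*C (L(C, K) = C*(-3) = -3*C)
(L(3, -3)*7)*(-8) = (-3*3*7)*(-8) = -9*7*(-8) = -63*(-8) = 504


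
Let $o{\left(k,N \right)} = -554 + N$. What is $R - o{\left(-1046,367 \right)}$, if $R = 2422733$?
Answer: $2422920$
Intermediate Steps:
$R - o{\left(-1046,367 \right)} = 2422733 - \left(-554 + 367\right) = 2422733 - -187 = 2422733 + 187 = 2422920$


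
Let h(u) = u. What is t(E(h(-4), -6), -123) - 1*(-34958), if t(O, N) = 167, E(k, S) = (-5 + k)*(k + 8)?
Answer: 35125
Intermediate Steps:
E(k, S) = (-5 + k)*(8 + k)
t(E(h(-4), -6), -123) - 1*(-34958) = 167 - 1*(-34958) = 167 + 34958 = 35125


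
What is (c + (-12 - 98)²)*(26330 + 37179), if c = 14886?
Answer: 1713853874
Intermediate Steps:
(c + (-12 - 98)²)*(26330 + 37179) = (14886 + (-12 - 98)²)*(26330 + 37179) = (14886 + (-110)²)*63509 = (14886 + 12100)*63509 = 26986*63509 = 1713853874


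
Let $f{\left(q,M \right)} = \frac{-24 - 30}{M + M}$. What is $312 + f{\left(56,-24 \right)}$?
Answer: $\frac{2505}{8} \approx 313.13$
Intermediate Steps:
$f{\left(q,M \right)} = - \frac{27}{M}$ ($f{\left(q,M \right)} = \frac{-24 - 30}{2 M} = - 54 \frac{1}{2 M} = - \frac{27}{M}$)
$312 + f{\left(56,-24 \right)} = 312 - \frac{27}{-24} = 312 - - \frac{9}{8} = 312 + \frac{9}{8} = \frac{2505}{8}$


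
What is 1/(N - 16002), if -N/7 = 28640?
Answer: -1/216482 ≈ -4.6193e-6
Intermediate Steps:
N = -200480 (N = -7*28640 = -200480)
1/(N - 16002) = 1/(-200480 - 16002) = 1/(-216482) = -1/216482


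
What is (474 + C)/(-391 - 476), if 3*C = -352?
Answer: -1070/2601 ≈ -0.41138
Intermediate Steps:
C = -352/3 (C = (⅓)*(-352) = -352/3 ≈ -117.33)
(474 + C)/(-391 - 476) = (474 - 352/3)/(-391 - 476) = (1070/3)/(-867) = (1070/3)*(-1/867) = -1070/2601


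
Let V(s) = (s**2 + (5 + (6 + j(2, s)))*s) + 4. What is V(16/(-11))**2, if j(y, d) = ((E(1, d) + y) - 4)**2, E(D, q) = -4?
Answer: 56731024/14641 ≈ 3874.8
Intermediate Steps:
j(y, d) = (-8 + y)**2 (j(y, d) = ((-4 + y) - 4)**2 = (-8 + y)**2)
V(s) = 4 + s**2 + 47*s (V(s) = (s**2 + (5 + (6 + (-8 + 2)**2))*s) + 4 = (s**2 + (5 + (6 + (-6)**2))*s) + 4 = (s**2 + (5 + (6 + 36))*s) + 4 = (s**2 + (5 + 42)*s) + 4 = (s**2 + 47*s) + 4 = 4 + s**2 + 47*s)
V(16/(-11))**2 = (4 + (16/(-11))**2 + 47*(16/(-11)))**2 = (4 + (16*(-1/11))**2 + 47*(16*(-1/11)))**2 = (4 + (-16/11)**2 + 47*(-16/11))**2 = (4 + 256/121 - 752/11)**2 = (-7532/121)**2 = 56731024/14641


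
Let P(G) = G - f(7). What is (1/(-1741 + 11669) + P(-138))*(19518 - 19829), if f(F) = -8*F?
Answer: 253183545/9928 ≈ 25502.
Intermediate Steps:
P(G) = 56 + G (P(G) = G - (-8)*7 = G - 1*(-56) = G + 56 = 56 + G)
(1/(-1741 + 11669) + P(-138))*(19518 - 19829) = (1/(-1741 + 11669) + (56 - 138))*(19518 - 19829) = (1/9928 - 82)*(-311) = -814095/9928*(-311) = 253183545/9928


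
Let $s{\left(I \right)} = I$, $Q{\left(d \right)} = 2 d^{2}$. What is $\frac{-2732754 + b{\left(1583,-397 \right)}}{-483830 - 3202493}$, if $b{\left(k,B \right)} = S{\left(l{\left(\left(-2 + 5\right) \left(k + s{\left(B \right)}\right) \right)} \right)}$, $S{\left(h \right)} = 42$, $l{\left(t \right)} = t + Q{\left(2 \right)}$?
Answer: $\frac{2732712}{3686323} \approx 0.74131$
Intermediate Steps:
$l{\left(t \right)} = 8 + t$ ($l{\left(t \right)} = t + 2 \cdot 2^{2} = t + 2 \cdot 4 = t + 8 = 8 + t$)
$b{\left(k,B \right)} = 42$
$\frac{-2732754 + b{\left(1583,-397 \right)}}{-483830 - 3202493} = \frac{-2732754 + 42}{-483830 - 3202493} = - \frac{2732712}{-3686323} = \left(-2732712\right) \left(- \frac{1}{3686323}\right) = \frac{2732712}{3686323}$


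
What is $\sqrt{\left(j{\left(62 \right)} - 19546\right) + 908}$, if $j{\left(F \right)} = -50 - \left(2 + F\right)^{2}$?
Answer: $16 i \sqrt{89} \approx 150.94 i$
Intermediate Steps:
$\sqrt{\left(j{\left(62 \right)} - 19546\right) + 908} = \sqrt{\left(\left(-50 - \left(2 + 62\right)^{2}\right) - 19546\right) + 908} = \sqrt{\left(\left(-50 - 64^{2}\right) - 19546\right) + 908} = \sqrt{\left(\left(-50 - 4096\right) - 19546\right) + 908} = \sqrt{\left(-4146 - 19546\right) + 908} = \sqrt{-23692 + 908} = \sqrt{-22784} = 16 i \sqrt{89}$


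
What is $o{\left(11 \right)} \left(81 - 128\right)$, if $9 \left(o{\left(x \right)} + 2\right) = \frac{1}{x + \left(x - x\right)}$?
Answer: $\frac{9259}{99} \approx 93.525$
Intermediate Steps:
$o{\left(x \right)} = -2 + \frac{1}{9 x}$ ($o{\left(x \right)} = -2 + \frac{1}{9 \left(x + \left(x - x\right)\right)} = -2 + \frac{1}{9 \left(x + 0\right)} = -2 + \frac{1}{9 x}$)
$o{\left(11 \right)} \left(81 - 128\right) = \left(-2 + \frac{1}{9 \cdot 11}\right) \left(81 - 128\right) = \left(-2 + \frac{1}{9} \cdot \frac{1}{11}\right) \left(-47\right) = \left(-2 + \frac{1}{99}\right) \left(-47\right) = \left(- \frac{197}{99}\right) \left(-47\right) = \frac{9259}{99}$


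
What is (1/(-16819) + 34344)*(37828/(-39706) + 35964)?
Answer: 412414258709685830/333907607 ≈ 1.2351e+9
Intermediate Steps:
(1/(-16819) + 34344)*(37828/(-39706) + 35964) = (-1/16819 + 34344)*(37828*(-1/39706) + 35964) = 577631735*(-18914/19853 + 35964)/16819 = (577631735/16819)*(713974378/19853) = 412414258709685830/333907607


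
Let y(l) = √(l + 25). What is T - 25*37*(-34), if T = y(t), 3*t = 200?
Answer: 31450 + 5*√33/3 ≈ 31460.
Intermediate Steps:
t = 200/3 (t = (⅓)*200 = 200/3 ≈ 66.667)
y(l) = √(25 + l)
T = 5*√33/3 (T = √(25 + 200/3) = √(275/3) = 5*√33/3 ≈ 9.5743)
T - 25*37*(-34) = 5*√33/3 - 25*37*(-34) = 5*√33/3 - 925*(-34) = 5*√33/3 - 1*(-31450) = 5*√33/3 + 31450 = 31450 + 5*√33/3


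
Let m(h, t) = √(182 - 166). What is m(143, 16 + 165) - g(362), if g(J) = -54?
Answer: 58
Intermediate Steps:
m(h, t) = 4 (m(h, t) = √16 = 4)
m(143, 16 + 165) - g(362) = 4 - 1*(-54) = 4 + 54 = 58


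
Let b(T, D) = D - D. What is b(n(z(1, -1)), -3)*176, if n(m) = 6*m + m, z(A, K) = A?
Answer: 0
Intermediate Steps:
n(m) = 7*m
b(T, D) = 0
b(n(z(1, -1)), -3)*176 = 0*176 = 0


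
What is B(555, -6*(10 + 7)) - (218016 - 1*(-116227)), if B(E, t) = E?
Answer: -333688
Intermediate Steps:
B(555, -6*(10 + 7)) - (218016 - 1*(-116227)) = 555 - (218016 - 1*(-116227)) = 555 - (218016 + 116227) = 555 - 1*334243 = 555 - 334243 = -333688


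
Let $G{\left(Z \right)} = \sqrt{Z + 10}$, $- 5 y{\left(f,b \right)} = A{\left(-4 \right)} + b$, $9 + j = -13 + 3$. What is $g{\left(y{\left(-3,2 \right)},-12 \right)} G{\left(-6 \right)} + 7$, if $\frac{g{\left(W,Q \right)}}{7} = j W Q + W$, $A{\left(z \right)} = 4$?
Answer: $- \frac{19201}{5} \approx -3840.2$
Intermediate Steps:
$j = -19$ ($j = -9 + \left(-13 + 3\right) = -9 - 10 = -19$)
$y{\left(f,b \right)} = - \frac{4}{5} - \frac{b}{5}$ ($y{\left(f,b \right)} = - \frac{4 + b}{5} = - \frac{4}{5} - \frac{b}{5}$)
$g{\left(W,Q \right)} = 7 W - 133 Q W$ ($g{\left(W,Q \right)} = 7 \left(- 19 W Q + W\right) = 7 \left(- 19 Q W + W\right) = 7 \left(W - 19 Q W\right) = 7 W - 133 Q W$)
$G{\left(Z \right)} = \sqrt{10 + Z}$
$g{\left(y{\left(-3,2 \right)},-12 \right)} G{\left(-6 \right)} + 7 = 7 \left(- \frac{4}{5} - \frac{2}{5}\right) \left(1 - -228\right) \sqrt{10 - 6} + 7 = 7 \left(- \frac{4}{5} - \frac{2}{5}\right) \left(1 + 228\right) \sqrt{4} + 7 = 7 \left(- \frac{6}{5}\right) 229 \cdot 2 + 7 = \left(- \frac{9618}{5}\right) 2 + 7 = - \frac{19236}{5} + 7 = - \frac{19201}{5}$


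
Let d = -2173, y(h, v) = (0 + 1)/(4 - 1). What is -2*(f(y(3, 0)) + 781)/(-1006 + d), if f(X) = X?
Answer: 4688/9537 ≈ 0.49156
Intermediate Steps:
y(h, v) = ⅓ (y(h, v) = 1/3 = 1*(⅓) = ⅓)
-2*(f(y(3, 0)) + 781)/(-1006 + d) = -2*(⅓ + 781)/(-1006 - 2173) = -4688/(3*(-3179)) = -4688*(-1)/(3*3179) = -2*(-2344/9537) = 4688/9537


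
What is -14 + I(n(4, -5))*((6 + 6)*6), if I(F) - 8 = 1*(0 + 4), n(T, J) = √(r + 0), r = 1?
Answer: 850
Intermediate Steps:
n(T, J) = 1 (n(T, J) = √(1 + 0) = √1 = 1)
I(F) = 12 (I(F) = 8 + 1*(0 + 4) = 8 + 1*4 = 8 + 4 = 12)
-14 + I(n(4, -5))*((6 + 6)*6) = -14 + 12*((6 + 6)*6) = -14 + 12*(12*6) = -14 + 12*72 = -14 + 864 = 850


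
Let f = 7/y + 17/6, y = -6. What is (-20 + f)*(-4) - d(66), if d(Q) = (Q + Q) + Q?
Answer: -374/3 ≈ -124.67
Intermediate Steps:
f = 5/3 (f = 7/(-6) + 17/6 = 7*(-⅙) + 17*(⅙) = -7/6 + 17/6 = 5/3 ≈ 1.6667)
d(Q) = 3*Q (d(Q) = 2*Q + Q = 3*Q)
(-20 + f)*(-4) - d(66) = (-20 + 5/3)*(-4) - 3*66 = -55/3*(-4) - 1*198 = 220/3 - 198 = -374/3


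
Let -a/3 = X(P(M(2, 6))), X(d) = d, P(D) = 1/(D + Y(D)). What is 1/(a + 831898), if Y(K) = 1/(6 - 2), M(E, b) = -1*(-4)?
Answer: 17/14142254 ≈ 1.2021e-6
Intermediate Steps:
M(E, b) = 4
Y(K) = ¼ (Y(K) = 1/4 = ¼)
P(D) = 1/(¼ + D) (P(D) = 1/(D + ¼) = 1/(¼ + D))
a = -12/17 (a = -12/(1 + 4*4) = -12/(1 + 16) = -12/17 ≈ -0.70588)
1/(a + 831898) = 1/(-12/17 + 831898) = 1/(14142254/17) = 17/14142254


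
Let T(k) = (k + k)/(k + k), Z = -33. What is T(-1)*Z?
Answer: -33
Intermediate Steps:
T(k) = 1 (T(k) = (2*k)/((2*k)) = (2*k)*(1/(2*k)) = 1)
T(-1)*Z = 1*(-33) = -33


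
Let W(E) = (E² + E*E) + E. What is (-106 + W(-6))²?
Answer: 1600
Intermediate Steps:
W(E) = E + 2*E² (W(E) = (E² + E²) + E = 2*E² + E = E + 2*E²)
(-106 + W(-6))² = (-106 - 6*(1 + 2*(-6)))² = (-106 - 6*(1 - 12))² = (-106 - 6*(-11))² = (-106 + 66)² = (-40)² = 1600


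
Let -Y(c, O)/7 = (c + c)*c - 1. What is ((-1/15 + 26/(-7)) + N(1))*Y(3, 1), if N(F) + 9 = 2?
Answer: 19244/15 ≈ 1282.9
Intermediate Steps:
Y(c, O) = 7 - 14*c² (Y(c, O) = -7*((c + c)*c - 1) = -7*((2*c)*c - 1) = -7*(2*c² - 1) = -7*(-1 + 2*c²) = 7 - 14*c²)
N(F) = -7 (N(F) = -9 + 2 = -7)
((-1/15 + 26/(-7)) + N(1))*Y(3, 1) = ((-1/15 + 26/(-7)) - 7)*(7 - 14*3²) = ((-1*1/15 + 26*(-⅐)) - 7)*(7 - 14*9) = ((-1/15 - 26/7) - 7)*(7 - 126) = (-397/105 - 7)*(-119) = -1132/105*(-119) = 19244/15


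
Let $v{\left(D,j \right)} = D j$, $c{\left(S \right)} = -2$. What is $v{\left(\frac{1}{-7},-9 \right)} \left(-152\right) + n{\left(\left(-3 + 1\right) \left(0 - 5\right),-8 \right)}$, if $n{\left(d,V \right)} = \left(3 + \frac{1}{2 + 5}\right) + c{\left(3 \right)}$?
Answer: $- \frac{1360}{7} \approx -194.29$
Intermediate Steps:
$n{\left(d,V \right)} = \frac{8}{7}$ ($n{\left(d,V \right)} = \left(3 + \frac{1}{2 + 5}\right) - 2 = \left(3 + \frac{1}{7}\right) - 2 = \frac{22}{7} - 2 = \frac{8}{7}$)
$v{\left(\frac{1}{-7},-9 \right)} \left(-152\right) + n{\left(\left(-3 + 1\right) \left(0 - 5\right),-8 \right)} = \frac{1}{-7} \left(-9\right) \left(-152\right) + \frac{8}{7} = \left(- \frac{1}{7}\right) \left(-9\right) \left(-152\right) + \frac{8}{7} = \frac{9}{7} \left(-152\right) + \frac{8}{7} = - \frac{1368}{7} + \frac{8}{7} = - \frac{1360}{7}$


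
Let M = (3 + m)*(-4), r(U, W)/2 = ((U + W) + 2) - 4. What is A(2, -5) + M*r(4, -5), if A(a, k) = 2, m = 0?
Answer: 74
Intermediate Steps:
r(U, W) = -4 + 2*U + 2*W (r(U, W) = 2*(((U + W) + 2) - 4) = 2*((2 + U + W) - 4) = 2*(-2 + U + W) = -4 + 2*U + 2*W)
M = -12 (M = (3 + 0)*(-4) = 3*(-4) = -12)
A(2, -5) + M*r(4, -5) = 2 - 12*(-4 + 2*4 + 2*(-5)) = 2 - 12*(-4 + 8 - 10) = 2 - 12*(-6) = 2 + 72 = 74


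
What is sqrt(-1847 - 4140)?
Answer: I*sqrt(5987) ≈ 77.376*I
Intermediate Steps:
sqrt(-1847 - 4140) = sqrt(-5987) = I*sqrt(5987)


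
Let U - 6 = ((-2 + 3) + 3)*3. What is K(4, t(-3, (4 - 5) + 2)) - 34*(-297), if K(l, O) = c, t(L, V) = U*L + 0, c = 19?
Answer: 10117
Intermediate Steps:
U = 18 (U = 6 + ((-2 + 3) + 3)*3 = 6 + (1 + 3)*3 = 6 + 4*3 = 6 + 12 = 18)
t(L, V) = 18*L (t(L, V) = 18*L + 0 = 18*L)
K(l, O) = 19
K(4, t(-3, (4 - 5) + 2)) - 34*(-297) = 19 - 34*(-297) = 19 + 10098 = 10117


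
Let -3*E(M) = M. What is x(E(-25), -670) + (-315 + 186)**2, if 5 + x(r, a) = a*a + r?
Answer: 1396633/3 ≈ 4.6554e+5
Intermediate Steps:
E(M) = -M/3
x(r, a) = -5 + r + a**2 (x(r, a) = -5 + (a*a + r) = -5 + (a**2 + r) = -5 + (r + a**2) = -5 + r + a**2)
x(E(-25), -670) + (-315 + 186)**2 = (-5 - 1/3*(-25) + (-670)**2) + (-315 + 186)**2 = (-5 + 25/3 + 448900) + (-129)**2 = 1346710/3 + 16641 = 1396633/3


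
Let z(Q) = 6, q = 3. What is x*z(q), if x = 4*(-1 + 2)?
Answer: 24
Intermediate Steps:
x = 4 (x = 4*1 = 4)
x*z(q) = 4*6 = 24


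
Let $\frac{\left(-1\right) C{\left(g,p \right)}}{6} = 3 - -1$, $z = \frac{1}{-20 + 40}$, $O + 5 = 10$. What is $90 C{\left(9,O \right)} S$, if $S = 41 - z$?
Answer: $-88452$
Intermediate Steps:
$O = 5$ ($O = -5 + 10 = 5$)
$z = \frac{1}{20} \approx 0.05$
$C{\left(g,p \right)} = -24$ ($C{\left(g,p \right)} = - 6 \left(3 - -1\right) = - 6 \left(3 + 1\right) = \left(-6\right) 4 = -24$)
$S = \frac{819}{20}$ ($S = 41 - \frac{1}{20} = \frac{819}{20} \approx 40.95$)
$90 C{\left(9,O \right)} S = 90 \left(-24\right) \frac{819}{20} = \left(-2160\right) \frac{819}{20} = -88452$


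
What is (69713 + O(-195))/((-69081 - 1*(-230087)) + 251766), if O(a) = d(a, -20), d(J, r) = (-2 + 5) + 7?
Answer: 69723/412772 ≈ 0.16891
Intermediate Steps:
d(J, r) = 10 (d(J, r) = 3 + 7 = 10)
O(a) = 10
(69713 + O(-195))/((-69081 - 1*(-230087)) + 251766) = (69713 + 10)/((-69081 - 1*(-230087)) + 251766) = 69723/((-69081 + 230087) + 251766) = 69723/(161006 + 251766) = 69723/412772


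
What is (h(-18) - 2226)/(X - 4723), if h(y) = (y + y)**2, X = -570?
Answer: 930/5293 ≈ 0.17570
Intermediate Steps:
h(y) = 4*y**2 (h(y) = (2*y)**2 = 4*y**2)
(h(-18) - 2226)/(X - 4723) = (4*(-18)**2 - 2226)/(-570 - 4723) = (4*324 - 2226)/(-5293) = (1296 - 2226)*(-1/5293) = -930*(-1/5293) = 930/5293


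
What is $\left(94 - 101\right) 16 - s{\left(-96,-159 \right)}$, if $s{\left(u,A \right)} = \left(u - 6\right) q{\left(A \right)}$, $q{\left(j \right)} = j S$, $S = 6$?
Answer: $-97420$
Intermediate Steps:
$q{\left(j \right)} = 6 j$ ($q{\left(j \right)} = j 6 = 6 j$)
$s{\left(u,A \right)} = 6 A \left(-6 + u\right)$ ($s{\left(u,A \right)} = \left(u - 6\right) 6 A = \left(-6 + u\right) 6 A = 6 A \left(-6 + u\right)$)
$\left(94 - 101\right) 16 - s{\left(-96,-159 \right)} = \left(94 - 101\right) 16 - 6 \left(-159\right) \left(-6 - 96\right) = \left(-7\right) 16 - 6 \left(-159\right) \left(-102\right) = -112 - 97308 = -97420$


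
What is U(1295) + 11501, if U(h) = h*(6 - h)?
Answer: -1657754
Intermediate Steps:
U(1295) + 11501 = 1295*(6 - 1*1295) + 11501 = 1295*(6 - 1295) + 11501 = 1295*(-1289) + 11501 = -1669255 + 11501 = -1657754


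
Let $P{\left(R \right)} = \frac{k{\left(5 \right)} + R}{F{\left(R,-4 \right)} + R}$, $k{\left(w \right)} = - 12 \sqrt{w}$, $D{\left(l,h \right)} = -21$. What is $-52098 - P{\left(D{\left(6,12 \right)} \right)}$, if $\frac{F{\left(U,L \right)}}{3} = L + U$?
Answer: $- \frac{1667143}{32} - \frac{\sqrt{5}}{8} \approx -52099.0$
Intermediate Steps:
$F{\left(U,L \right)} = 3 L + 3 U$ ($F{\left(U,L \right)} = 3 \left(L + U\right) = 3 L + 3 U$)
$P{\left(R \right)} = \frac{R - 12 \sqrt{5}}{-12 + 4 R}$ ($P{\left(R \right)} = \frac{- 12 \sqrt{5} + R}{\left(3 \left(-4\right) + 3 R\right) + R} = \frac{R - 12 \sqrt{5}}{\left(-12 + 3 R\right) + R} = \frac{R - 12 \sqrt{5}}{-12 + 4 R}$)
$-52098 - P{\left(D{\left(6,12 \right)} \right)} = -52098 - \frac{-21 - 12 \sqrt{5}}{4 \left(-3 - 21\right)} = -52098 - \frac{-21 - 12 \sqrt{5}}{4 \left(-24\right)} = -52098 - \frac{1}{4} \left(- \frac{1}{24}\right) \left(-21 - 12 \sqrt{5}\right) = -52098 - \left(\frac{7}{32} + \frac{\sqrt{5}}{8}\right) = - \frac{1667143}{32} - \frac{\sqrt{5}}{8}$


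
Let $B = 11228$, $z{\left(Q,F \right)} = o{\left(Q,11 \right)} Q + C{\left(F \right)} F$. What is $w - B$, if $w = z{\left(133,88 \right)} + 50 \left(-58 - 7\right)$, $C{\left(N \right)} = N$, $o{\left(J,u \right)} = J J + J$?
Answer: $2363592$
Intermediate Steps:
$o{\left(J,u \right)} = J + J^{2}$ ($o{\left(J,u \right)} = J^{2} + J = J + J^{2}$)
$z{\left(Q,F \right)} = F^{2} + Q^{2} \left(1 + Q\right)$ ($z{\left(Q,F \right)} = Q \left(1 + Q\right) Q + F F = Q^{2} \left(1 + Q\right) + F^{2} = F^{2} + Q^{2} \left(1 + Q\right)$)
$w = 2374820$ ($w = \left(88^{2} + 133^{2} \left(1 + 133\right)\right) + 50 \left(-58 - 7\right) = \left(7744 + 17689 \cdot 134\right) + 50 \left(-65\right) = \left(7744 + 2370326\right) - 3250 = 2378070 - 3250 = 2374820$)
$w - B = 2374820 - 11228 = 2363592$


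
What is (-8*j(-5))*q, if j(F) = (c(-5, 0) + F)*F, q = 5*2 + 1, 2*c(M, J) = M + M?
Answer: -4400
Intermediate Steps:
c(M, J) = M (c(M, J) = (M + M)/2 = (2*M)/2 = M)
q = 11 (q = 10 + 1 = 11)
j(F) = F*(-5 + F) (j(F) = (-5 + F)*F = F*(-5 + F))
(-8*j(-5))*q = -(-40)*(-5 - 5)*11 = -(-40)*(-10)*11 = -8*50*11 = -400*11 = -4400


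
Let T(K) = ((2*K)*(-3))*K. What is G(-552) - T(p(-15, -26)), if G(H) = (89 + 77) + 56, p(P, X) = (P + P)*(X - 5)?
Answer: 5189622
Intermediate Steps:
p(P, X) = 2*P*(-5 + X) (p(P, X) = (2*P)*(-5 + X) = 2*P*(-5 + X))
G(H) = 222 (G(H) = 166 + 56 = 222)
T(K) = -6*K**2 (T(K) = (-6*K)*K = -6*K**2)
G(-552) - T(p(-15, -26)) = 222 - (-6)*(2*(-15)*(-5 - 26))**2 = 222 - (-6)*(2*(-15)*(-31))**2 = 222 - (-6)*930**2 = 222 - (-6)*864900 = 222 - 1*(-5189400) = 222 + 5189400 = 5189622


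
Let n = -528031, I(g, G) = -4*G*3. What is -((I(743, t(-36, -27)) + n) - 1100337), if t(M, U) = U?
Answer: 1628044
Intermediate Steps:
I(g, G) = -12*G
-((I(743, t(-36, -27)) + n) - 1100337) = -((-12*(-27) - 528031) - 1100337) = -((324 - 528031) - 1100337) = -(-527707 - 1100337) = -1*(-1628044) = 1628044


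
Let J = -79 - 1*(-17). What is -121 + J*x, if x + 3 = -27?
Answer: 1739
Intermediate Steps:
x = -30 (x = -3 - 27 = -30)
J = -62 (J = -79 + 17 = -62)
-121 + J*x = -121 - 62*(-30) = -121 + 1860 = 1739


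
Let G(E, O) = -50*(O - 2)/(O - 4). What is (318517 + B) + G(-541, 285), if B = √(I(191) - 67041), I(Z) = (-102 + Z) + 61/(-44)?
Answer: 89489127/281 + I*√32405439/22 ≈ 3.1847e+5 + 258.75*I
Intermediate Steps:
I(Z) = -4549/44 + Z (I(Z) = (-102 + Z) + 61*(-1/44) = (-102 + Z) - 61/44 = -4549/44 + Z)
B = I*√32405439/22 (B = √((-4549/44 + 191) - 67041) = √(3855/44 - 67041) = √(-2945949/44) = I*√32405439/22 ≈ 258.75*I)
G(E, O) = -50*(-2 + O)/(-4 + O)
(318517 + B) + G(-541, 285) = (318517 + I*√32405439/22) + 50*(2 - 1*285)/(-4 + 285) = (318517 + I*√32405439/22) + 50*(2 - 285)/281 = (318517 + I*√32405439/22) + 50*(1/281)*(-283) = (318517 + I*√32405439/22) - 14150/281 = 89489127/281 + I*√32405439/22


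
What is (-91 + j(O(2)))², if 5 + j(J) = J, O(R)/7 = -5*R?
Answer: 27556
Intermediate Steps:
O(R) = -35*R (O(R) = 7*(-5*R) = -35*R)
j(J) = -5 + J
(-91 + j(O(2)))² = (-91 + (-5 - 35*2))² = (-91 + (-5 - 70))² = (-91 - 75)² = (-166)² = 27556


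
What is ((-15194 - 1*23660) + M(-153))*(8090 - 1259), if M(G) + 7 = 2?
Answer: -265445829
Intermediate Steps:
M(G) = -5 (M(G) = -7 + 2 = -5)
((-15194 - 1*23660) + M(-153))*(8090 - 1259) = ((-15194 - 1*23660) - 5)*(8090 - 1259) = ((-15194 - 23660) - 5)*6831 = (-38854 - 5)*6831 = -38859*6831 = -265445829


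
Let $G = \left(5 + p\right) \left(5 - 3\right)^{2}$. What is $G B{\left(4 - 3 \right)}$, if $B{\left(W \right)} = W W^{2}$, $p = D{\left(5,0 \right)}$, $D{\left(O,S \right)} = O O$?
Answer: $120$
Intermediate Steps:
$D{\left(O,S \right)} = O^{2}$
$p = 25$ ($p = 5^{2} = 25$)
$B{\left(W \right)} = W^{3}$
$G = 120$ ($G = \left(5 + 25\right) \left(5 - 3\right)^{2} = 30 \cdot 2^{2} = 30 \cdot 4 = 120$)
$G B{\left(4 - 3 \right)} = 120 \left(4 - 3\right)^{3} = 120 \cdot 1^{3} = 120 \cdot 1 = 120$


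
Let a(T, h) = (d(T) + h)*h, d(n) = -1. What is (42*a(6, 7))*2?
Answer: 3528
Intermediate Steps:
a(T, h) = h*(-1 + h) (a(T, h) = (-1 + h)*h = h*(-1 + h))
(42*a(6, 7))*2 = (42*(7*(-1 + 7)))*2 = (42*(7*6))*2 = (42*42)*2 = 1764*2 = 3528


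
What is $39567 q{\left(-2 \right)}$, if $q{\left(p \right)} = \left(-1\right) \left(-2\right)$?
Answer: $79134$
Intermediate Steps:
$q{\left(p \right)} = 2$
$39567 q{\left(-2 \right)} = 39567 \cdot 2 = 79134$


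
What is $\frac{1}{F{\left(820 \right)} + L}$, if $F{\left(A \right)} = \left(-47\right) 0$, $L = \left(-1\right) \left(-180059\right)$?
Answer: $\frac{1}{180059} \approx 5.5537 \cdot 10^{-6}$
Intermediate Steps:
$L = 180059$
$F{\left(A \right)} = 0$
$\frac{1}{F{\left(820 \right)} + L} = \frac{1}{0 + 180059} = \frac{1}{180059}$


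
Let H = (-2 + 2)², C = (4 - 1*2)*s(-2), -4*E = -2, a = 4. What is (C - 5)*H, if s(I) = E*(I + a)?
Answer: 0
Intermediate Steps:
E = ½ (E = -¼*(-2) = ½ ≈ 0.50000)
s(I) = 2 + I/2 (s(I) = (I + 4)/2 = (4 + I)/2 = 2 + I/2)
C = 2 (C = (4 - 1*2)*(2 + (½)*(-2)) = (4 - 2)*(2 - 1) = 2*1 = 2)
H = 0 (H = 0² = 0)
(C - 5)*H = (2 - 5)*0 = -3*0 = 0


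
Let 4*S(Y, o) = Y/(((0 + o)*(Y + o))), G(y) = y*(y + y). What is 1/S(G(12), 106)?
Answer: 10441/18 ≈ 580.06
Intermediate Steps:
G(y) = 2*y² (G(y) = y*(2*y) = 2*y²)
S(Y, o) = Y/(4*o*(Y + o)) (S(Y, o) = (Y/(((0 + o)*(Y + o))))/4 = (Y/((o*(Y + o))))/4 = (Y*(1/(o*(Y + o))))/4 = (Y/(o*(Y + o)))/4 = Y/(4*o*(Y + o)))
1/S(G(12), 106) = 1/((¼)*(2*12²)/(106*(2*12² + 106))) = 1/((¼)*(2*144)*(1/106)/(2*144 + 106)) = 1/((¼)*288*(1/106)/(288 + 106)) = 1/((¼)*288*(1/106)/394) = 1/((¼)*288*(1/106)*(1/394)) = 1/(18/10441) = 10441/18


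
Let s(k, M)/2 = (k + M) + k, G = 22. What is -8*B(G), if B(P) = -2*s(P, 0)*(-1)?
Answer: -1408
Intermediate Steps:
s(k, M) = 2*M + 4*k (s(k, M) = 2*((k + M) + k) = 2*((M + k) + k) = 2*(M + 2*k) = 2*M + 4*k)
B(P) = 8*P (B(P) = -2*(2*0 + 4*P)*(-1) = -2*(0 + 4*P)*(-1) = -8*P*(-1) = 8*P)
-8*B(G) = -64*22 = -8*176 = -1408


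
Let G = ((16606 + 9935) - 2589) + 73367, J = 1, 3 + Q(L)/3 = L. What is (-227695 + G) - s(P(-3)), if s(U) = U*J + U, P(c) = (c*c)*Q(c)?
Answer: -130052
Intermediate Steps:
Q(L) = -9 + 3*L
G = 97319 (G = (26541 - 2589) + 73367 = 23952 + 73367 = 97319)
P(c) = c**2*(-9 + 3*c) (P(c) = (c*c)*(-9 + 3*c) = c**2*(-9 + 3*c))
s(U) = 2*U (s(U) = U*1 + U = U + U = 2*U)
(-227695 + G) - s(P(-3)) = (-227695 + 97319) - 2*3*(-3)**2*(-3 - 3) = -130376 - 2*3*9*(-6) = -130376 - 2*(-162) = -130376 - 1*(-324) = -130376 + 324 = -130052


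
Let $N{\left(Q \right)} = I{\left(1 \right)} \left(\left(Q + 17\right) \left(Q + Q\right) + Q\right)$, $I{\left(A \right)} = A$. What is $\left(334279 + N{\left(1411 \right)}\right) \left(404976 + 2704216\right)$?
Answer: $13573196331152$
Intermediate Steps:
$N{\left(Q \right)} = Q + 2 Q \left(17 + Q\right)$ ($N{\left(Q \right)} = 1 \left(\left(Q + 17\right) \left(Q + Q\right) + Q\right) = 1 \left(\left(17 + Q\right) 2 Q + Q\right) = 1 \left(2 Q \left(17 + Q\right) + Q\right) = 1 \left(Q + 2 Q \left(17 + Q\right)\right) = Q + 2 Q \left(17 + Q\right)$)
$\left(334279 + N{\left(1411 \right)}\right) \left(404976 + 2704216\right) = \left(334279 + 1411 \left(35 + 2 \cdot 1411\right)\right) \left(404976 + 2704216\right) = \left(334279 + 1411 \left(35 + 2822\right)\right) 3109192 = \left(334279 + 1411 \cdot 2857\right) 3109192 = \left(334279 + 4031227\right) 3109192 = 4365506 \cdot 3109192 = 13573196331152$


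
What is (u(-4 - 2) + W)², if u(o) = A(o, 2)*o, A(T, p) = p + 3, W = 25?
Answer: 25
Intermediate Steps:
A(T, p) = 3 + p
u(o) = 5*o (u(o) = (3 + 2)*o = 5*o)
(u(-4 - 2) + W)² = (5*(-4 - 2) + 25)² = (5*(-6) + 25)² = (-30 + 25)² = (-5)² = 25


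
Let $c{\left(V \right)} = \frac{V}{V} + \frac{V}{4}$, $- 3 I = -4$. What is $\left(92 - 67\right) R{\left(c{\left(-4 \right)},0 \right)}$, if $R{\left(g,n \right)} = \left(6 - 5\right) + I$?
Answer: $\frac{175}{3} \approx 58.333$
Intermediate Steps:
$I = \frac{4}{3}$ ($I = \left(- \frac{1}{3}\right) \left(-4\right) = \frac{4}{3} \approx 1.3333$)
$c{\left(V \right)} = 1 + \frac{V}{4}$ ($c{\left(V \right)} = 1 + V \frac{1}{4} = 1 + \frac{V}{4}$)
$R{\left(g,n \right)} = \frac{7}{3}$ ($R{\left(g,n \right)} = \left(6 - 5\right) + \frac{4}{3} = 1 + \frac{4}{3} = \frac{7}{3}$)
$\left(92 - 67\right) R{\left(c{\left(-4 \right)},0 \right)} = \left(92 - 67\right) \frac{7}{3} = 25 \cdot \frac{7}{3} = \frac{175}{3}$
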